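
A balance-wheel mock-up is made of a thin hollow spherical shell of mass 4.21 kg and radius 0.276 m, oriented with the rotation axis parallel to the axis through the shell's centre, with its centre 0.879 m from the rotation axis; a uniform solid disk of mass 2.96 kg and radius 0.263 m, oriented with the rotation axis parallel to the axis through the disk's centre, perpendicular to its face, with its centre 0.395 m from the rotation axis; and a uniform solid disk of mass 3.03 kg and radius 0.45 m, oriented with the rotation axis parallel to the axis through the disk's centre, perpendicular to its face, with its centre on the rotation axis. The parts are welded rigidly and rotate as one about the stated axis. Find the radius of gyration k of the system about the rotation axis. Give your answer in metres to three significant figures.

0.652

Spherical shell: I_cm = (2/3)MR² = (2/3)(4.21)(0.276)² = 0.2138 kg m²; centre at d = 0.879 m, so the parallel axis theorem gives I = 0.2138 + (4.21)(0.879)² = 3.4666 kg m².
Solid disk: I_cm = (1/2)MR² = (1/2)(2.96)(0.263)² = 0.10237 kg m²; centre at d = 0.395 m, so the parallel axis theorem gives I = 0.10237 + (2.96)(0.395)² = 0.5642 kg m².
Solid disk: I_cm = (1/2)MR² = (1/2)(3.03)(0.45)² = 0.30679 kg m²; axis through the centre, so I = 0.30679 kg m².
Total I = 4.3376 kg m²; total mass M = 10.2 kg.
k = √(I/M) = √(4.3376/10.2) = 0.65212 m.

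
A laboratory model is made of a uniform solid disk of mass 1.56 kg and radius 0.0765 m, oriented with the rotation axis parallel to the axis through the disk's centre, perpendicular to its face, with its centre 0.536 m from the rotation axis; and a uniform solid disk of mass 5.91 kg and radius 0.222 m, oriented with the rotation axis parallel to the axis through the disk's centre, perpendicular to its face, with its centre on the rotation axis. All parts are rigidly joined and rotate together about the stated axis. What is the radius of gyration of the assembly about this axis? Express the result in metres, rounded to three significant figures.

0.283

Solid disk: I_cm = (1/2)MR² = (1/2)(1.56)(0.0765)² = 0.0045648 kg m²; centre at d = 0.536 m, so the parallel axis theorem gives I = 0.0045648 + (1.56)(0.536)² = 0.45275 kg m².
Solid disk: I_cm = (1/2)MR² = (1/2)(5.91)(0.222)² = 0.14563 kg m²; axis through the centre, so I = 0.14563 kg m².
Total I = 0.59838 kg m²; total mass M = 7.47 kg.
k = √(I/M) = √(0.59838/7.47) = 0.28303 m.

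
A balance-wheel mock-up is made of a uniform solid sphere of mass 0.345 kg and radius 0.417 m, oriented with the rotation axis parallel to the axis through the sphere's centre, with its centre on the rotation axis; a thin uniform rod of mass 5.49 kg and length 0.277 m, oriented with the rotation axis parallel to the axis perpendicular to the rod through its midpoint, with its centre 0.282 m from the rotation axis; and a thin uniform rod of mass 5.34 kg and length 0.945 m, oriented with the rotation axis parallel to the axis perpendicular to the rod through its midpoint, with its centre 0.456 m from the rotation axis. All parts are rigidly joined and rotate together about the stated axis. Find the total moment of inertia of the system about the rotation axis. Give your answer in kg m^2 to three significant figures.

2.00

Solid sphere: I_cm = (2/5)MR² = (2/5)(0.345)(0.417)² = 0.023997 kg m^2; axis through the centre, so I = 0.023997 kg m^2.
Thin rod: I_cm = (1/12)ML² = (1/12)(5.49)(0.277)² = 0.035104 kg m^2; centre at d = 0.282 m, so I = I_cm + Md² gives I = 0.035104 + (5.49)(0.282)² = 0.47169 kg m^2.
Thin rod: I_cm = (1/12)ML² = (1/12)(5.34)(0.945)² = 0.3974 kg m^2; centre at d = 0.456 m, so I = I_cm + Md² gives I = 0.3974 + (5.34)(0.456)² = 1.5078 kg m^2.
Total I = 0.023997 + 0.47169 + 1.5078 = 2.0035 kg m^2.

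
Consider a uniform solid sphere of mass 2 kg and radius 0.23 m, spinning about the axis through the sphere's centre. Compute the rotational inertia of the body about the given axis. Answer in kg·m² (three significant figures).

0.0423

I_cm = (2/5)MR² = (2/5)(2)(0.23)² = 0.04232 kg·m²; axis through the centre, so I = 0.04232 kg·m².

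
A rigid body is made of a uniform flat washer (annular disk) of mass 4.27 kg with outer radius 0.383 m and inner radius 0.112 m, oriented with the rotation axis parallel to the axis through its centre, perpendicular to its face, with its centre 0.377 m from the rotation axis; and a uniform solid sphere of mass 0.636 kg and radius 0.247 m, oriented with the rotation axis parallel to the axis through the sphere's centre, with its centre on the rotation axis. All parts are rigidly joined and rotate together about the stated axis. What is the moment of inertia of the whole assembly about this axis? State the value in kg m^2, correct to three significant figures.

Annular disk: I_cm = (1/2)M(R²+r²) = (1/2)(4.27)[(0.383)² + (0.112)²] = 0.33996 kg m^2; centre at d = 0.377 m, so I = I_cm + Md² gives I = 0.33996 + (4.27)(0.377)² = 0.94685 kg m^2.
Solid sphere: I_cm = (2/5)MR² = (2/5)(0.636)(0.247)² = 0.015521 kg m^2; axis through the centre, so I = 0.015521 kg m^2.
Total I = 0.94685 + 0.015521 = 0.96237 kg m^2.

0.962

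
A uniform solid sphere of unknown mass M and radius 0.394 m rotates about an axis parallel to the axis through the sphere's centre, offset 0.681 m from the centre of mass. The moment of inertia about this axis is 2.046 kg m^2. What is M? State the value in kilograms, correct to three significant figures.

I = I_cm + Md² = (2/5)MR² + Md² = M·[0.4·(0.394)² + (0.681)²] = M·0.52586.
So M = 2.046 / 0.52586 = 3.8908 kg.

3.89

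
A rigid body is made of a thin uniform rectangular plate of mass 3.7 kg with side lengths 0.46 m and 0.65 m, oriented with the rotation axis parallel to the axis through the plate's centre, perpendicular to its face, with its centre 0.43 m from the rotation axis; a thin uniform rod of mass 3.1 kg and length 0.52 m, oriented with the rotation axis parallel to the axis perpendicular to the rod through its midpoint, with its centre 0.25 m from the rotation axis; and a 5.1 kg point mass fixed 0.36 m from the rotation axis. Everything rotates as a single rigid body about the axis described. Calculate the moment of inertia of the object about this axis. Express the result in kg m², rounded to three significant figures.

Rectangular plate: I_cm = (1/12)M(a²+b²) = (1/12)(3.7)[(0.46)² + (0.65)²] = 0.19551 kg m²; centre at d = 0.43 m, so I = I_cm + Md² gives I = 0.19551 + (3.7)(0.43)² = 0.87964 kg m².
Thin rod: I_cm = (1/12)ML² = (1/12)(3.1)(0.52)² = 0.069853 kg m²; centre at d = 0.25 m, so I = I_cm + Md² gives I = 0.069853 + (3.1)(0.25)² = 0.2636 kg m².
Point mass: I_cm = 0; centre at d = 0.36 m, so I = I_cm + Md² gives I = 0 + (5.1)(0.36)² = 0.66096 kg m².
Total I = 0.87964 + 0.2636 + 0.66096 = 1.8042 kg m².

1.80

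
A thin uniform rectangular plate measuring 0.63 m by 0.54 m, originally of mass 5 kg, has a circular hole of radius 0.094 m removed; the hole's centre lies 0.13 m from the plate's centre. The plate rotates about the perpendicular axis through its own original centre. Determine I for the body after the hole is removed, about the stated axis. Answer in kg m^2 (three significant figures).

0.278

Unpierced body about its centre: I₀ = (1/12)M(a²+b²) = (1/12)(5)[(0.63)² + (0.54)²] = 0.28688 kg m^2.
The removed disk has mass m = M·πr²/(ab) = (5)·π(0.094)²/(0.63·0.54) = 0.40798 kg (same uniform areal density).
Its moment of inertia about the rotation axis (parallel-axis theorem): I_hole = (1/2)mr² + md² = (1/2)(0.40798)(0.094)² + (0.40798)(0.13)² = 0.0086974 kg m^2.
Treating the hole as negative mass, I = I₀ − I_hole = 0.28688 − 0.0086974 = 0.27818 kg m^2.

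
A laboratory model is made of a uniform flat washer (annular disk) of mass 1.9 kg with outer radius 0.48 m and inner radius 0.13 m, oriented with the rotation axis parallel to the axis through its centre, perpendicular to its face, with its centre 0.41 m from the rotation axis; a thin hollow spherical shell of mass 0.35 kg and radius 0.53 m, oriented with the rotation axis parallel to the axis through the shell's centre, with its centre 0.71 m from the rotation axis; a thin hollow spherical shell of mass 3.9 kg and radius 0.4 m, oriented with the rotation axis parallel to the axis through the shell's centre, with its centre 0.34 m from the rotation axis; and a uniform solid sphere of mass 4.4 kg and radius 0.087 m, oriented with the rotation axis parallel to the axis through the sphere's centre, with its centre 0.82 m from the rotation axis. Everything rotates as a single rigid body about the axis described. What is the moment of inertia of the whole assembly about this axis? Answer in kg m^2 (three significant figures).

Annular disk: I_cm = (1/2)M(R²+r²) = (1/2)(1.9)[(0.48)² + (0.13)²] = 0.23493 kg m^2; centre at d = 0.41 m, so the parallel axis theorem gives I = 0.23493 + (1.9)(0.41)² = 0.55432 kg m^2.
Spherical shell: I_cm = (2/3)MR² = (2/3)(0.35)(0.53)² = 0.065543 kg m^2; centre at d = 0.71 m, so the parallel axis theorem gives I = 0.065543 + (0.35)(0.71)² = 0.24198 kg m^2.
Spherical shell: I_cm = (2/3)MR² = (2/3)(3.9)(0.4)² = 0.416 kg m^2; centre at d = 0.34 m, so the parallel axis theorem gives I = 0.416 + (3.9)(0.34)² = 0.86684 kg m^2.
Solid sphere: I_cm = (2/5)MR² = (2/5)(4.4)(0.087)² = 0.013321 kg m^2; centre at d = 0.82 m, so the parallel axis theorem gives I = 0.013321 + (4.4)(0.82)² = 2.9719 kg m^2.
Total I = 0.55432 + 0.24198 + 0.86684 + 2.9719 = 4.635 kg m^2.

4.64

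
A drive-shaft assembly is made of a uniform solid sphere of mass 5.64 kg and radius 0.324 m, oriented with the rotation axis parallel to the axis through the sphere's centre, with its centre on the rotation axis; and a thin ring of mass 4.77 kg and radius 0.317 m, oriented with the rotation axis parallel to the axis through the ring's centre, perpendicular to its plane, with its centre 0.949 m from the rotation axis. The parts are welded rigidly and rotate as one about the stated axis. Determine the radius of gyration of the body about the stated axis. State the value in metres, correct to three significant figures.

0.694

Solid sphere: I_cm = (2/5)MR² = (2/5)(5.64)(0.324)² = 0.23683 kg·m²; axis through the centre, so I = 0.23683 kg·m².
Thin ring: I_cm = MR² = (4.77)(0.317)² = 0.47933 kg·m²; centre at d = 0.949 m, so I = I_cm + Md² gives I = 0.47933 + (4.77)(0.949)² = 4.7752 kg·m².
Total I = 5.012 kg·m²; total mass M = 10.41 kg.
k = √(I/M) = √(5.012/10.41) = 0.69388 m.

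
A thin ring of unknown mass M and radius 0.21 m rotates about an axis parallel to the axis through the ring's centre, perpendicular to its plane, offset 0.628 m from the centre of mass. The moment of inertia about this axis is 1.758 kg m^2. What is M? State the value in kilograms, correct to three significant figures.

4.01

I = I_cm + Md² = MR² + Md² = M·[1·(0.21)² + (0.628)²] = M·0.43848.
So M = 1.758 / 0.43848 = 4.0093 kg.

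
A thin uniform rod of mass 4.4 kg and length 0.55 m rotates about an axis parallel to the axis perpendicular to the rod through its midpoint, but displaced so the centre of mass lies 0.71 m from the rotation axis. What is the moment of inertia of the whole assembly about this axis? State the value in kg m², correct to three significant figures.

I_cm = (1/12)ML² = (1/12)(4.4)(0.55)² = 0.11092 kg m²; centre at d = 0.71 m, so I = I_cm + Md² gives I = 0.11092 + (4.4)(0.71)² = 2.329 kg m².

2.33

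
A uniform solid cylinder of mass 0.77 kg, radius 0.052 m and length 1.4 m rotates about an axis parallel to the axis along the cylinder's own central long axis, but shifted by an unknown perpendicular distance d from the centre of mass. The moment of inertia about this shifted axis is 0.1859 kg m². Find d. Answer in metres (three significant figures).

0.490

About the centre-of-mass axis, I_cm = (1/2)MR² = (1/2)(0.77)(0.052)² = 0.001041 kg m².
Parallel axis theorem: I = I_cm + Md², so Md² = 0.1859 − 0.001041 = 0.18486 kg m².
d = √(0.18486 / 0.77) = 0.48998 m.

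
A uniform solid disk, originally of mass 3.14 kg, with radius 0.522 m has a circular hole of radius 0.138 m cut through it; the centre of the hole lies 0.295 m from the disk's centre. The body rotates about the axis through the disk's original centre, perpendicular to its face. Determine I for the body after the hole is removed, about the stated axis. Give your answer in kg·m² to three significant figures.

0.407

Unpierced body about its centre: I₀ = (1/2)MR² = (1/2)(3.14)(0.522)² = 0.4278 kg·m².
The removed disk has mass m = M·(r/R)² = (3.14)(0.138/0.522)² = 0.21946 kg (same uniform areal density).
Its moment of inertia about the rotation axis (parallel-axis theorem): I_hole = (1/2)mr² + md² = (1/2)(0.21946)(0.138)² + (0.21946)(0.295)² = 0.021188 kg·m².
Treating the hole as negative mass, I = I₀ − I_hole = 0.4278 − 0.021188 = 0.40661 kg·m².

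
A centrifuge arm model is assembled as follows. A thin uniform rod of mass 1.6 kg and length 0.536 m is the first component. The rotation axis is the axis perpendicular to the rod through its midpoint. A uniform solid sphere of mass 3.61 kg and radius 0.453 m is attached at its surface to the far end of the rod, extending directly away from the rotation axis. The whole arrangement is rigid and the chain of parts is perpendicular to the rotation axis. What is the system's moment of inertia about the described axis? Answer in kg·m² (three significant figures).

2.21

Thin rod: I_cm = (1/12)ML² = (1/12)(1.6)(0.536)² = 0.038306 kg·m²; axis through the centre, so I = 0.038306 kg·m².
Solid sphere: I_cm = (2/5)MR² = (2/5)(3.61)(0.453)² = 0.29632 kg·m²; centre at d = 0.268 + 0.453 = 0.721 m, so I = I_cm + Md² gives I = 0.29632 + (3.61)(0.721)² = 2.1729 kg·m².
Total I = 0.038306 + 2.1729 = 2.2113 kg·m².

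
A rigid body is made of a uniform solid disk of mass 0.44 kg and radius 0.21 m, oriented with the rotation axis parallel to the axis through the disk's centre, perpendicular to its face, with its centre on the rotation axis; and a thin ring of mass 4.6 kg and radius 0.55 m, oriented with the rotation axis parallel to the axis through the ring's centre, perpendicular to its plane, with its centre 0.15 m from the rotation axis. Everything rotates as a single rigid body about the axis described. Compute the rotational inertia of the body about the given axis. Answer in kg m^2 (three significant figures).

1.50

Solid disk: I_cm = (1/2)MR² = (1/2)(0.44)(0.21)² = 0.009702 kg m^2; axis through the centre, so I = 0.009702 kg m^2.
Thin ring: I_cm = MR² = (4.6)(0.55)² = 1.3915 kg m^2; centre at d = 0.15 m, so I = I_cm + Md² gives I = 1.3915 + (4.6)(0.15)² = 1.495 kg m^2.
Total I = 0.009702 + 1.495 = 1.5047 kg m^2.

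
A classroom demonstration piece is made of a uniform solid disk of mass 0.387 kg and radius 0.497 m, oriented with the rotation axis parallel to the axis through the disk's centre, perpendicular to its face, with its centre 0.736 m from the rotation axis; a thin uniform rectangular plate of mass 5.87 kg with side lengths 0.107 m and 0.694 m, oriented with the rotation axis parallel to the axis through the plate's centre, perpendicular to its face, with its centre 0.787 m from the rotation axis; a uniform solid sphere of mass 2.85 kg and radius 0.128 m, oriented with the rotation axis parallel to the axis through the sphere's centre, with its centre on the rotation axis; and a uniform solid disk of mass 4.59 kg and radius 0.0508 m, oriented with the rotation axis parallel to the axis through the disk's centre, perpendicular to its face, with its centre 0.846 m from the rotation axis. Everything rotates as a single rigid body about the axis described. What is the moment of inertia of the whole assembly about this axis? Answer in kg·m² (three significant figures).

7.44

Solid disk: I_cm = (1/2)MR² = (1/2)(0.387)(0.497)² = 0.047796 kg·m²; centre at d = 0.736 m, so the parallel axis theorem gives I = 0.047796 + (0.387)(0.736)² = 0.25743 kg·m².
Rectangular plate: I_cm = (1/12)M(a²+b²) = (1/12)(5.87)[(0.107)² + (0.694)²] = 0.2412 kg·m²; centre at d = 0.787 m, so the parallel axis theorem gives I = 0.2412 + (5.87)(0.787)² = 3.8769 kg·m².
Solid sphere: I_cm = (2/5)MR² = (2/5)(2.85)(0.128)² = 0.018678 kg·m²; axis through the centre, so I = 0.018678 kg·m².
Solid disk: I_cm = (1/2)MR² = (1/2)(4.59)(0.0508)² = 0.0059226 kg·m²; centre at d = 0.846 m, so the parallel axis theorem gives I = 0.0059226 + (4.59)(0.846)² = 3.2911 kg·m².
Total I = 0.25743 + 3.8769 + 0.018678 + 3.2911 = 7.4441 kg·m².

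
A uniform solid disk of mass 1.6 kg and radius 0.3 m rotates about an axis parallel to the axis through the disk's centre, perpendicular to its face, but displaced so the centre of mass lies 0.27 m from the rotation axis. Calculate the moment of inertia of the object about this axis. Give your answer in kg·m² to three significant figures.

I_cm = (1/2)MR² = (1/2)(1.6)(0.3)² = 0.072 kg·m²; centre at d = 0.27 m, so the parallel axis theorem gives I = 0.072 + (1.6)(0.27)² = 0.18864 kg·m².

0.189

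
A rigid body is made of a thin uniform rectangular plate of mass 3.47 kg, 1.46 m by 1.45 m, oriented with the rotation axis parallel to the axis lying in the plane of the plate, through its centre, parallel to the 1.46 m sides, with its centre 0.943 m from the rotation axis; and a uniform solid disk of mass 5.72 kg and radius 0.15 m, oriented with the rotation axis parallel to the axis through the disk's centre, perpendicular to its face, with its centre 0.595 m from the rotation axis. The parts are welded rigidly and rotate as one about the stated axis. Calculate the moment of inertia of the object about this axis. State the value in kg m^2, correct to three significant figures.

Rectangular plate: I_cm = (1/12)Mb² = (1/12)(3.47)(1.45)² = 0.60797 kg m^2; centre at d = 0.943 m, so the parallel axis theorem gives I = 0.60797 + (3.47)(0.943)² = 3.6937 kg m^2.
Solid disk: I_cm = (1/2)MR² = (1/2)(5.72)(0.15)² = 0.06435 kg m^2; centre at d = 0.595 m, so the parallel axis theorem gives I = 0.06435 + (5.72)(0.595)² = 2.0894 kg m^2.
Total I = 3.6937 + 2.0894 = 5.783 kg m^2.

5.78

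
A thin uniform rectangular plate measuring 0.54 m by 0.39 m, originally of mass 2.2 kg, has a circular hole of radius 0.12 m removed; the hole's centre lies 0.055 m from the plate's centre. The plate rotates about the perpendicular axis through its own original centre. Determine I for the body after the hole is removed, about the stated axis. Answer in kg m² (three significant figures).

Unpierced body about its centre: I₀ = (1/12)M(a²+b²) = (1/12)(2.2)[(0.54)² + (0.39)²] = 0.081345 kg m².
The removed disk has mass m = M·πr²/(ab) = (2.2)·π(0.12)²/(0.54·0.39) = 0.47258 kg (same uniform areal density).
Its moment of inertia about the rotation axis (parallel-axis theorem): I_hole = (1/2)mr² + md² = (1/2)(0.47258)(0.12)² + (0.47258)(0.055)² = 0.0048321 kg m².
Treating the hole as negative mass, I = I₀ − I_hole = 0.081345 − 0.0048321 = 0.076513 kg m².

0.0765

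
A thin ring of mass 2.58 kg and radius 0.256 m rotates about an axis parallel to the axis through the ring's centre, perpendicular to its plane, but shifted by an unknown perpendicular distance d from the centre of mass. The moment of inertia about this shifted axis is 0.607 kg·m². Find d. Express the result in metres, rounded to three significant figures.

About the centre-of-mass axis, I_cm = MR² = (2.58)(0.256)² = 0.16908 kg·m².
Parallel axis theorem: I = I_cm + Md², so Md² = 0.607 − 0.16908 = 0.43792 kg·m².
d = √(0.43792 / 2.58) = 0.41199 m.

0.412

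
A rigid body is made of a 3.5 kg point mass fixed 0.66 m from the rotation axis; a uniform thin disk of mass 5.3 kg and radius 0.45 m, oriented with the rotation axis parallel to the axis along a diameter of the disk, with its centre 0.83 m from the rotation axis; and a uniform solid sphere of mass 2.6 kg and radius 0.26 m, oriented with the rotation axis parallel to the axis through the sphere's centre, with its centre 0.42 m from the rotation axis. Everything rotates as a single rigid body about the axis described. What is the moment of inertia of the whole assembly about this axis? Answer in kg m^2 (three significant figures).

5.97

Point mass: I_cm = 0; centre at d = 0.66 m, so I = I_cm + Md² gives I = 0 + (3.5)(0.66)² = 1.5246 kg m^2.
Thin disk: I_cm = (1/4)MR² = (1/4)(5.3)(0.45)² = 0.26831 kg m^2; centre at d = 0.83 m, so I = I_cm + Md² gives I = 0.26831 + (5.3)(0.83)² = 3.9195 kg m^2.
Solid sphere: I_cm = (2/5)MR² = (2/5)(2.6)(0.26)² = 0.070304 kg m^2; centre at d = 0.42 m, so I = I_cm + Md² gives I = 0.070304 + (2.6)(0.42)² = 0.52894 kg m^2.
Total I = 1.5246 + 3.9195 + 0.52894 = 5.973 kg m^2.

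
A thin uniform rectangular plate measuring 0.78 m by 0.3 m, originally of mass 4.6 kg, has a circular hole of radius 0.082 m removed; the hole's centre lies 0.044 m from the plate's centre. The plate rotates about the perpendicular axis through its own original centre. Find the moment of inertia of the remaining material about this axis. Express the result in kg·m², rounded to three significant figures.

0.266

Unpierced body about its centre: I₀ = (1/12)M(a²+b²) = (1/12)(4.6)[(0.78)² + (0.3)²] = 0.26772 kg·m².
The removed disk has mass m = M·πr²/(ab) = (4.6)·π(0.082)²/(0.78·0.3) = 0.41526 kg (same uniform areal density).
Its moment of inertia about the rotation axis (parallel-axis theorem): I_hole = (1/2)mr² + md² = (1/2)(0.41526)(0.082)² + (0.41526)(0.044)² = 0.0022 kg·m².
Treating the hole as negative mass, I = I₀ − I_hole = 0.26772 − 0.0022 = 0.26552 kg·m².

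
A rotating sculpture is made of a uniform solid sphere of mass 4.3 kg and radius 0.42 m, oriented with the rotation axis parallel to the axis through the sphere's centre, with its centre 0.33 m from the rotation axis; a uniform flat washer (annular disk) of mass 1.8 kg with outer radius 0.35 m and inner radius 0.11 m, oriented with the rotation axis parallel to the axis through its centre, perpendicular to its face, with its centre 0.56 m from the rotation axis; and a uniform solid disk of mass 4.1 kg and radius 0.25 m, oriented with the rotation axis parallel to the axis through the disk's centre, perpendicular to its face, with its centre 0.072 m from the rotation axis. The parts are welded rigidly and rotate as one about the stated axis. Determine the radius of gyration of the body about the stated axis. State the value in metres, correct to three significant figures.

Solid sphere: I_cm = (2/5)MR² = (2/5)(4.3)(0.42)² = 0.30341 kg·m²; centre at d = 0.33 m, so the parallel axis theorem gives I = 0.30341 + (4.3)(0.33)² = 0.77168 kg·m².
Annular disk: I_cm = (1/2)M(R²+r²) = (1/2)(1.8)[(0.35)² + (0.11)²] = 0.12114 kg·m²; centre at d = 0.56 m, so the parallel axis theorem gives I = 0.12114 + (1.8)(0.56)² = 0.68562 kg·m².
Solid disk: I_cm = (1/2)MR² = (1/2)(4.1)(0.25)² = 0.12812 kg·m²; centre at d = 0.072 m, so the parallel axis theorem gives I = 0.12812 + (4.1)(0.072)² = 0.14938 kg·m².
Total I = 1.6067 kg·m²; total mass M = 10.2 kg.
k = √(I/M) = √(1.6067/10.2) = 0.39688 m.

0.397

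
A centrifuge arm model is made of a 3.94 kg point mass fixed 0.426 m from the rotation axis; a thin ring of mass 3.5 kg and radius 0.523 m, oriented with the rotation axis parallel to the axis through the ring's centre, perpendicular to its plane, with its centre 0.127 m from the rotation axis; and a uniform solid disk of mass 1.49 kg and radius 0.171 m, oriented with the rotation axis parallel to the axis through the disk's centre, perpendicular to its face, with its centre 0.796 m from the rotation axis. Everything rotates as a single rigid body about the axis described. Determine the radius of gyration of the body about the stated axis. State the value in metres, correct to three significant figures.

Point mass: I_cm = 0; centre at d = 0.426 m, so the parallel axis theorem gives I = 0 + (3.94)(0.426)² = 0.71502 kg m^2.
Thin ring: I_cm = MR² = (3.5)(0.523)² = 0.95735 kg m^2; centre at d = 0.127 m, so the parallel axis theorem gives I = 0.95735 + (3.5)(0.127)² = 1.0138 kg m^2.
Solid disk: I_cm = (1/2)MR² = (1/2)(1.49)(0.171)² = 0.021785 kg m^2; centre at d = 0.796 m, so the parallel axis theorem gives I = 0.021785 + (1.49)(0.796)² = 0.96587 kg m^2.
Total I = 2.6947 kg m^2; total mass M = 8.93 kg.
k = √(I/M) = √(2.6947/8.93) = 0.54932 m.

0.549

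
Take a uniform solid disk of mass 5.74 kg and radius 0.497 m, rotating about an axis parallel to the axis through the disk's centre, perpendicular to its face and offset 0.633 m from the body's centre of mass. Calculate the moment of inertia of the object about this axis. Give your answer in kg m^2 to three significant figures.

3.01

I_cm = (1/2)MR² = (1/2)(5.74)(0.497)² = 0.70892 kg m^2; centre at d = 0.633 m, so the parallel axis theorem gives I = 0.70892 + (5.74)(0.633)² = 3.0089 kg m^2.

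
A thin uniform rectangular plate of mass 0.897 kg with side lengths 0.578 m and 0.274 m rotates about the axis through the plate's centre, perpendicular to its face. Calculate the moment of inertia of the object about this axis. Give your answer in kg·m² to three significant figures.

I_cm = (1/12)M(a²+b²) = (1/12)(0.897)[(0.578)² + (0.274)²] = 0.030585 kg·m²; axis through the centre, so I = 0.030585 kg·m².

0.0306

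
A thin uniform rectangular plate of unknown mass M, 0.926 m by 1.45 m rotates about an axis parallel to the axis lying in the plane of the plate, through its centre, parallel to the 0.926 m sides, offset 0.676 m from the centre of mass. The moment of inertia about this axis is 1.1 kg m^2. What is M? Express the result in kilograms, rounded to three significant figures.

1.74

I = I_cm + Md² = (1/12)Mb² + Md² = M·[0.0833333·(1.45)² + (0.676)²] = M·0.63218.
So M = 1.1 / 0.63218 = 1.74 kg.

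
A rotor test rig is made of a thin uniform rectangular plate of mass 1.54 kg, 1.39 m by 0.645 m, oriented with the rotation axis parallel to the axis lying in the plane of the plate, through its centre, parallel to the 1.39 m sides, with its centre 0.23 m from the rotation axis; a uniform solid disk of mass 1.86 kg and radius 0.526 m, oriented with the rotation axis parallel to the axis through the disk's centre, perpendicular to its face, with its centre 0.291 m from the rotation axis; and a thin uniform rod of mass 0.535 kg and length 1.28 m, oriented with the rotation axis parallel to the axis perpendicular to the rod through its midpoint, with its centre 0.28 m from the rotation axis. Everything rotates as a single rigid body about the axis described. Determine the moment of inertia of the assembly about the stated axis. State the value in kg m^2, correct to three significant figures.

0.665

Rectangular plate: I_cm = (1/12)Mb² = (1/12)(1.54)(0.645)² = 0.05339 kg m^2; centre at d = 0.23 m, so the parallel axis theorem gives I = 0.05339 + (1.54)(0.23)² = 0.13486 kg m^2.
Solid disk: I_cm = (1/2)MR² = (1/2)(1.86)(0.526)² = 0.25731 kg m^2; centre at d = 0.291 m, so the parallel axis theorem gives I = 0.25731 + (1.86)(0.291)² = 0.41482 kg m^2.
Thin rod: I_cm = (1/12)ML² = (1/12)(0.535)(1.28)² = 0.073045 kg m^2; centre at d = 0.28 m, so the parallel axis theorem gives I = 0.073045 + (0.535)(0.28)² = 0.11499 kg m^2.
Total I = 0.13486 + 0.41482 + 0.11499 = 0.66466 kg m^2.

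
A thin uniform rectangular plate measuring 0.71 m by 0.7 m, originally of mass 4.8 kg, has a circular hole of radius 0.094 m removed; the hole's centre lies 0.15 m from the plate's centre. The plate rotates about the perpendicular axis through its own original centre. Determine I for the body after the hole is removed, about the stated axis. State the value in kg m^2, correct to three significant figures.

0.390

Unpierced body about its centre: I₀ = (1/12)M(a²+b²) = (1/12)(4.8)[(0.71)² + (0.7)²] = 0.39764 kg m^2.
The removed disk has mass m = M·πr²/(ab) = (4.8)·π(0.094)²/(0.71·0.7) = 0.2681 kg (same uniform areal density).
Its moment of inertia about the rotation axis (parallel-axis theorem): I_hole = (1/2)mr² + md² = (1/2)(0.2681)(0.094)² + (0.2681)(0.15)² = 0.0072166 kg m^2.
Treating the hole as negative mass, I = I₀ − I_hole = 0.39764 − 0.0072166 = 0.39042 kg m^2.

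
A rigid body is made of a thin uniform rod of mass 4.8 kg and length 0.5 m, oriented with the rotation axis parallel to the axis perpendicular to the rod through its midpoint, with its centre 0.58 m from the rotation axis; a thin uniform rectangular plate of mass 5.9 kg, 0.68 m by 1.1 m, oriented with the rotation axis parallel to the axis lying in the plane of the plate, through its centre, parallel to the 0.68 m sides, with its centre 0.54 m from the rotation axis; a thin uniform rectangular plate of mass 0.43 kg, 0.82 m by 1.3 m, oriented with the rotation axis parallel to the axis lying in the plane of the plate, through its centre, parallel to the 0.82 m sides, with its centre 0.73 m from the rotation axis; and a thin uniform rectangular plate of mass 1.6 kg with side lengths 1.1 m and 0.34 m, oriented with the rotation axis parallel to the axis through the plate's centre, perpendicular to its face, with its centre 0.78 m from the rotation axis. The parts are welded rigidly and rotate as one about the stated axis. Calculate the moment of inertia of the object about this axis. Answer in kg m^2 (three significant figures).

5.47

Thin rod: I_cm = (1/12)ML² = (1/12)(4.8)(0.5)² = 0.1 kg m^2; centre at d = 0.58 m, so I = I_cm + Md² gives I = 0.1 + (4.8)(0.58)² = 1.7147 kg m^2.
Rectangular plate: I_cm = (1/12)Mb² = (1/12)(5.9)(1.1)² = 0.59492 kg m^2; centre at d = 0.54 m, so I = I_cm + Md² gives I = 0.59492 + (5.9)(0.54)² = 2.3154 kg m^2.
Rectangular plate: I_cm = (1/12)Mb² = (1/12)(0.43)(1.3)² = 0.060558 kg m^2; centre at d = 0.73 m, so I = I_cm + Md² gives I = 0.060558 + (0.43)(0.73)² = 0.28971 kg m^2.
Rectangular plate: I_cm = (1/12)M(a²+b²) = (1/12)(1.6)[(1.1)² + (0.34)²] = 0.17675 kg m^2; centre at d = 0.78 m, so I = I_cm + Md² gives I = 0.17675 + (1.6)(0.78)² = 1.1502 kg m^2.
Total I = 1.7147 + 2.3154 + 0.28971 + 1.1502 = 5.47 kg m^2.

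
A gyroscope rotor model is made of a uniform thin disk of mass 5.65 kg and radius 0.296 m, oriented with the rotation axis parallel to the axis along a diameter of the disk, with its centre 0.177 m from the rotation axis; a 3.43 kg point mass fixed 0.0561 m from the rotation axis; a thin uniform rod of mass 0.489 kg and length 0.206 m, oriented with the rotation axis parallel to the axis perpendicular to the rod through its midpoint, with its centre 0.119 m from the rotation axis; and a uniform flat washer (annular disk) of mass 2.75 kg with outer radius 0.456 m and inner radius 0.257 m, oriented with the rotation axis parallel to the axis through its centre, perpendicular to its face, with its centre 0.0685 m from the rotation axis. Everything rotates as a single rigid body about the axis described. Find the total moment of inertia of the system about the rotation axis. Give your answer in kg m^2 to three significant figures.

0.710

Thin disk: I_cm = (1/4)MR² = (1/4)(5.65)(0.296)² = 0.12376 kg m^2; centre at d = 0.177 m, so I = I_cm + Md² gives I = 0.12376 + (5.65)(0.177)² = 0.30077 kg m^2.
Point mass: I_cm = 0; centre at d = 0.0561 m, so I = I_cm + Md² gives I = 0 + (3.43)(0.0561)² = 0.010795 kg m^2.
Thin rod: I_cm = (1/12)ML² = (1/12)(0.489)(0.206)² = 0.0017293 kg m^2; centre at d = 0.119 m, so I = I_cm + Md² gives I = 0.0017293 + (0.489)(0.119)² = 0.008654 kg m^2.
Annular disk: I_cm = (1/2)M(R²+r²) = (1/2)(2.75)[(0.456)² + (0.257)²] = 0.37673 kg m^2; centre at d = 0.0685 m, so I = I_cm + Md² gives I = 0.37673 + (2.75)(0.0685)² = 0.38963 kg m^2.
Total I = 0.30077 + 0.010795 + 0.008654 + 0.38963 = 0.70985 kg m^2.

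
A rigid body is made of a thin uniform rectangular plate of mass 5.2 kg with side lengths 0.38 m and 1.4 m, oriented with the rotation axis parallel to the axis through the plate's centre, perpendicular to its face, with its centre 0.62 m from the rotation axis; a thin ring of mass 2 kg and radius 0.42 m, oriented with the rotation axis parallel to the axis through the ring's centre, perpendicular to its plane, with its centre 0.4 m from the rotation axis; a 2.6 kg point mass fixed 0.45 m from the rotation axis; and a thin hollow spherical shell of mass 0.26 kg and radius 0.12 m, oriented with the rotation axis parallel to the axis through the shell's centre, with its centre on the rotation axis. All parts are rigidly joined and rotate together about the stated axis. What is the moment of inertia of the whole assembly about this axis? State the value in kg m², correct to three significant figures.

4.11

Rectangular plate: I_cm = (1/12)M(a²+b²) = (1/12)(5.2)[(0.38)² + (1.4)²] = 0.91191 kg m²; centre at d = 0.62 m, so I = I_cm + Md² gives I = 0.91191 + (5.2)(0.62)² = 2.9108 kg m².
Thin ring: I_cm = MR² = (2)(0.42)² = 0.3528 kg m²; centre at d = 0.4 m, so I = I_cm + Md² gives I = 0.3528 + (2)(0.4)² = 0.6728 kg m².
Point mass: I_cm = 0; centre at d = 0.45 m, so I = I_cm + Md² gives I = 0 + (2.6)(0.45)² = 0.5265 kg m².
Spherical shell: I_cm = (2/3)MR² = (2/3)(0.26)(0.12)² = 0.002496 kg m²; axis through the centre, so I = 0.002496 kg m².
Total I = 2.9108 + 0.6728 + 0.5265 + 0.002496 = 4.1126 kg m².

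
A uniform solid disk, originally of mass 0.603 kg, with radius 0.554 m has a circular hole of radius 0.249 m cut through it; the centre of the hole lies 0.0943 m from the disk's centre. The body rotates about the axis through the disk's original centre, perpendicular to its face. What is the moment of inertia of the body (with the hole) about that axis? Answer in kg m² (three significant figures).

0.0877

Unpierced body about its centre: I₀ = (1/2)MR² = (1/2)(0.603)(0.554)² = 0.092535 kg m².
The removed disk has mass m = M·(r/R)² = (0.603)(0.249/0.554)² = 0.12181 kg (same uniform areal density).
Its moment of inertia about the rotation axis (parallel-axis theorem): I_hole = (1/2)mr² + md² = (1/2)(0.12181)(0.249)² + (0.12181)(0.0943)² = 0.0048595 kg m².
Treating the hole as negative mass, I = I₀ − I_hole = 0.092535 − 0.0048595 = 0.087676 kg m².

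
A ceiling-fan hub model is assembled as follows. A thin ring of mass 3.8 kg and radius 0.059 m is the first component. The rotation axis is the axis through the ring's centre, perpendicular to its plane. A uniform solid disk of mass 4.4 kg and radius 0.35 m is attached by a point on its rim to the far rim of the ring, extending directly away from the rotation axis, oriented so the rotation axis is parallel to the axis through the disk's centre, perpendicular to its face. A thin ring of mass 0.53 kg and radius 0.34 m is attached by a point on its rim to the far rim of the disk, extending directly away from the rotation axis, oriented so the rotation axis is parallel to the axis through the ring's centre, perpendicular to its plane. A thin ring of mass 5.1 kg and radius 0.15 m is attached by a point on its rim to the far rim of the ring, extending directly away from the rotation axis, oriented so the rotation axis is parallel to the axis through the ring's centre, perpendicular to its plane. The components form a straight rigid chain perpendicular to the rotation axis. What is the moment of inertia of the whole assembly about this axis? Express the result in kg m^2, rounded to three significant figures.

14.7

Thin ring: I_cm = MR² = (3.8)(0.059)² = 0.013228 kg m^2; axis through the centre, so I = 0.013228 kg m^2.
Solid disk: I_cm = (1/2)MR² = (1/2)(4.4)(0.35)² = 0.2695 kg m^2; centre at d = 0.059 + 0.35 = 0.409 m, so I = I_cm + Md² gives I = 0.2695 + (4.4)(0.409)² = 1.0055 kg m^2.
Thin ring: I_cm = MR² = (0.53)(0.34)² = 0.061268 kg m^2; centre at d = 0.059 + 0.35 + 0.35 + 0.34 = 1.099 m, so I = I_cm + Md² gives I = 0.061268 + (0.53)(1.099)² = 0.7014 kg m^2.
Thin ring: I_cm = MR² = (5.1)(0.15)² = 0.11475 kg m^2; centre at d = 0.059 + 0.35 + 0.35 + 0.34 + 0.34 + 0.15 = 1.589 m, so I = I_cm + Md² gives I = 0.11475 + (5.1)(1.589)² = 12.992 kg m^2.
Total I = 0.013228 + 1.0055 + 0.7014 + 12.992 = 14.712 kg m^2.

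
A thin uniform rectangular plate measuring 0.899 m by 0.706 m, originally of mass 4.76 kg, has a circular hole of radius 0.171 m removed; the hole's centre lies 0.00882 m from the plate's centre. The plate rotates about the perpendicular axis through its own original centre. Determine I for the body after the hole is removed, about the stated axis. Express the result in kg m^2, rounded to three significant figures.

0.508

Unpierced body about its centre: I₀ = (1/12)M(a²+b²) = (1/12)(4.76)[(0.899)² + (0.706)²] = 0.5183 kg m^2.
The removed disk has mass m = M·πr²/(ab) = (4.76)·π(0.171)²/(0.899·0.706) = 0.68895 kg (same uniform areal density).
Its moment of inertia about the rotation axis (parallel-axis theorem): I_hole = (1/2)mr² + md² = (1/2)(0.68895)(0.171)² + (0.68895)(0.00882)² = 0.010126 kg m^2.
Treating the hole as negative mass, I = I₀ − I_hole = 0.5183 − 0.010126 = 0.50817 kg m^2.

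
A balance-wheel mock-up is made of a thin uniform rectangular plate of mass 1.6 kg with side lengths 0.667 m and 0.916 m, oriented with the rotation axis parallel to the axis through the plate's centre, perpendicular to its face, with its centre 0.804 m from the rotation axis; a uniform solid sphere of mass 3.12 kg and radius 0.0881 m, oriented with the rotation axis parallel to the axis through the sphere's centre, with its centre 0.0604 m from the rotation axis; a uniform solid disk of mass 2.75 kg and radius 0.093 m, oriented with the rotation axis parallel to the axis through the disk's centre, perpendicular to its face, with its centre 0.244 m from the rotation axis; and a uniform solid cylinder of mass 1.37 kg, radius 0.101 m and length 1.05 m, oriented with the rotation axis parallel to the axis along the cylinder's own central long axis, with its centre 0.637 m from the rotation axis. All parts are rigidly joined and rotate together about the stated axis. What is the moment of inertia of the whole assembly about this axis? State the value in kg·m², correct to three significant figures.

Rectangular plate: I_cm = (1/12)M(a²+b²) = (1/12)(1.6)[(0.667)² + (0.916)²] = 0.17119 kg·m²; centre at d = 0.804 m, so I = I_cm + Md² gives I = 0.17119 + (1.6)(0.804)² = 1.2055 kg·m².
Solid sphere: I_cm = (2/5)MR² = (2/5)(3.12)(0.0881)² = 0.0096865 kg·m²; centre at d = 0.0604 m, so I = I_cm + Md² gives I = 0.0096865 + (3.12)(0.0604)² = 0.021069 kg·m².
Solid disk: I_cm = (1/2)MR² = (1/2)(2.75)(0.093)² = 0.011892 kg·m²; centre at d = 0.244 m, so I = I_cm + Md² gives I = 0.011892 + (2.75)(0.244)² = 0.17562 kg·m².
Solid cylinder: I_cm = (1/2)MR² = (1/2)(1.37)(0.101)² = 0.0069877 kg·m²; centre at d = 0.637 m, so I = I_cm + Md² gives I = 0.0069877 + (1.37)(0.637)² = 0.56289 kg·m².
Total I = 1.2055 + 0.021069 + 0.17562 + 0.56289 = 1.965 kg·m².

1.97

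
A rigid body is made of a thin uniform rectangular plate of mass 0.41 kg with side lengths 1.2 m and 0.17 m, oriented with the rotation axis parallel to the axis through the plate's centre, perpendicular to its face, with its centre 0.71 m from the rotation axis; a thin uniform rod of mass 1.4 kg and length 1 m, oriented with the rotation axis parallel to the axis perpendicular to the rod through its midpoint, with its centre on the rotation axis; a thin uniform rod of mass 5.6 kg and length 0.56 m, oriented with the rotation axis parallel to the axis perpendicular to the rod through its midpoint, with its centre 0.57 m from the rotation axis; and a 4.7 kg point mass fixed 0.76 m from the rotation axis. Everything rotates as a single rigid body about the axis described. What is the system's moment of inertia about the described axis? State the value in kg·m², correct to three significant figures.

5.05

Rectangular plate: I_cm = (1/12)M(a²+b²) = (1/12)(0.41)[(1.2)² + (0.17)²] = 0.050187 kg·m²; centre at d = 0.71 m, so the parallel axis theorem gives I = 0.050187 + (0.41)(0.71)² = 0.25687 kg·m².
Thin rod: I_cm = (1/12)ML² = (1/12)(1.4)(1)² = 0.11667 kg·m²; axis through the centre, so I = 0.11667 kg·m².
Thin rod: I_cm = (1/12)ML² = (1/12)(5.6)(0.56)² = 0.14635 kg·m²; centre at d = 0.57 m, so the parallel axis theorem gives I = 0.14635 + (5.6)(0.57)² = 1.9658 kg·m².
Point mass: I_cm = 0; centre at d = 0.76 m, so the parallel axis theorem gives I = 0 + (4.7)(0.76)² = 2.7147 kg·m².
Total I = 0.25687 + 0.11667 + 1.9658 + 2.7147 = 5.054 kg·m².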